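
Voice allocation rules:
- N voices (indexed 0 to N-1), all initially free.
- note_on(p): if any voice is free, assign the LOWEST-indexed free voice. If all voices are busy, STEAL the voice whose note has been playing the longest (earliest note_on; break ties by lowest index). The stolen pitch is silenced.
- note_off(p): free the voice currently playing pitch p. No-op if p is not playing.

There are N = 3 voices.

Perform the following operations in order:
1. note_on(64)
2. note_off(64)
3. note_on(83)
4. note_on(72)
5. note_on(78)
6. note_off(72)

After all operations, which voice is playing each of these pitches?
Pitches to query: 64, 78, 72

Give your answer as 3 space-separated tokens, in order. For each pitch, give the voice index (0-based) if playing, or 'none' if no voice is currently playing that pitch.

Op 1: note_on(64): voice 0 is free -> assigned | voices=[64 - -]
Op 2: note_off(64): free voice 0 | voices=[- - -]
Op 3: note_on(83): voice 0 is free -> assigned | voices=[83 - -]
Op 4: note_on(72): voice 1 is free -> assigned | voices=[83 72 -]
Op 5: note_on(78): voice 2 is free -> assigned | voices=[83 72 78]
Op 6: note_off(72): free voice 1 | voices=[83 - 78]

Answer: none 2 none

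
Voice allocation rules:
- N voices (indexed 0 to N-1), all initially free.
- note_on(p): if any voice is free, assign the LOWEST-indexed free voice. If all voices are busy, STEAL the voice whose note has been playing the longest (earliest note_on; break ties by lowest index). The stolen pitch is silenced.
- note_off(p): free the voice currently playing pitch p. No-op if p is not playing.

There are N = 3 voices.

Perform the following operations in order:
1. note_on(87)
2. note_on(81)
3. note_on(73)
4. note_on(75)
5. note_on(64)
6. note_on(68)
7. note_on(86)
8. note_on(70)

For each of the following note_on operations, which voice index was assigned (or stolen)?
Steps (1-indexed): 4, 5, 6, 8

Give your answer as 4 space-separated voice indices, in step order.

Answer: 0 1 2 1

Derivation:
Op 1: note_on(87): voice 0 is free -> assigned | voices=[87 - -]
Op 2: note_on(81): voice 1 is free -> assigned | voices=[87 81 -]
Op 3: note_on(73): voice 2 is free -> assigned | voices=[87 81 73]
Op 4: note_on(75): all voices busy, STEAL voice 0 (pitch 87, oldest) -> assign | voices=[75 81 73]
Op 5: note_on(64): all voices busy, STEAL voice 1 (pitch 81, oldest) -> assign | voices=[75 64 73]
Op 6: note_on(68): all voices busy, STEAL voice 2 (pitch 73, oldest) -> assign | voices=[75 64 68]
Op 7: note_on(86): all voices busy, STEAL voice 0 (pitch 75, oldest) -> assign | voices=[86 64 68]
Op 8: note_on(70): all voices busy, STEAL voice 1 (pitch 64, oldest) -> assign | voices=[86 70 68]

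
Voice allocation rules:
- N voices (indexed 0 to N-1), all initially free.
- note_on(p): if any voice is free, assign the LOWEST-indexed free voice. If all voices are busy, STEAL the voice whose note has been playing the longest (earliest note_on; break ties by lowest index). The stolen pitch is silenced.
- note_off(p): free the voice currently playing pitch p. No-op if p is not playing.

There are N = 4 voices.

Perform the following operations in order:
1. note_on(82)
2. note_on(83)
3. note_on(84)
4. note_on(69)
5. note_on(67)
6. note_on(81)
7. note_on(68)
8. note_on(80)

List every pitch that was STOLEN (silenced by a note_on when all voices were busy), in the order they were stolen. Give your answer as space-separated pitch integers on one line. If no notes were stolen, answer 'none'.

Op 1: note_on(82): voice 0 is free -> assigned | voices=[82 - - -]
Op 2: note_on(83): voice 1 is free -> assigned | voices=[82 83 - -]
Op 3: note_on(84): voice 2 is free -> assigned | voices=[82 83 84 -]
Op 4: note_on(69): voice 3 is free -> assigned | voices=[82 83 84 69]
Op 5: note_on(67): all voices busy, STEAL voice 0 (pitch 82, oldest) -> assign | voices=[67 83 84 69]
Op 6: note_on(81): all voices busy, STEAL voice 1 (pitch 83, oldest) -> assign | voices=[67 81 84 69]
Op 7: note_on(68): all voices busy, STEAL voice 2 (pitch 84, oldest) -> assign | voices=[67 81 68 69]
Op 8: note_on(80): all voices busy, STEAL voice 3 (pitch 69, oldest) -> assign | voices=[67 81 68 80]

Answer: 82 83 84 69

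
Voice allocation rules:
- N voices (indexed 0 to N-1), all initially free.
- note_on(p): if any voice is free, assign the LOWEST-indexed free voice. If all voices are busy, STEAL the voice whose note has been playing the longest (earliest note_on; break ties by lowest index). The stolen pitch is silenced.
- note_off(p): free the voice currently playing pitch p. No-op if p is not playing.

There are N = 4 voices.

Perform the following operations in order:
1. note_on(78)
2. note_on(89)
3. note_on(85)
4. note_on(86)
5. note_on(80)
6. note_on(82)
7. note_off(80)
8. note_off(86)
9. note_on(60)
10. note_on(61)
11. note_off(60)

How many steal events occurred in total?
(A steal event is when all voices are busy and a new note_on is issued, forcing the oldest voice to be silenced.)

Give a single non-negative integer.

Answer: 2

Derivation:
Op 1: note_on(78): voice 0 is free -> assigned | voices=[78 - - -]
Op 2: note_on(89): voice 1 is free -> assigned | voices=[78 89 - -]
Op 3: note_on(85): voice 2 is free -> assigned | voices=[78 89 85 -]
Op 4: note_on(86): voice 3 is free -> assigned | voices=[78 89 85 86]
Op 5: note_on(80): all voices busy, STEAL voice 0 (pitch 78, oldest) -> assign | voices=[80 89 85 86]
Op 6: note_on(82): all voices busy, STEAL voice 1 (pitch 89, oldest) -> assign | voices=[80 82 85 86]
Op 7: note_off(80): free voice 0 | voices=[- 82 85 86]
Op 8: note_off(86): free voice 3 | voices=[- 82 85 -]
Op 9: note_on(60): voice 0 is free -> assigned | voices=[60 82 85 -]
Op 10: note_on(61): voice 3 is free -> assigned | voices=[60 82 85 61]
Op 11: note_off(60): free voice 0 | voices=[- 82 85 61]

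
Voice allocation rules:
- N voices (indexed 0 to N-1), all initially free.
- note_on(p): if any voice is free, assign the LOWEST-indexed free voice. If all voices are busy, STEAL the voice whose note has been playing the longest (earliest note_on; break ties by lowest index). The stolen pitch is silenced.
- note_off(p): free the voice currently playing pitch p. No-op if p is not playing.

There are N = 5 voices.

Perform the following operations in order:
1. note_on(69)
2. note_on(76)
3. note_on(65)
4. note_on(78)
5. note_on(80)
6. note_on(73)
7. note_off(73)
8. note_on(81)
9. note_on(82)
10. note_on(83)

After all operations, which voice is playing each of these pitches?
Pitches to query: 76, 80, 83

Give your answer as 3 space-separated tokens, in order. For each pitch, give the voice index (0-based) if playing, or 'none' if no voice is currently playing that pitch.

Answer: none 4 2

Derivation:
Op 1: note_on(69): voice 0 is free -> assigned | voices=[69 - - - -]
Op 2: note_on(76): voice 1 is free -> assigned | voices=[69 76 - - -]
Op 3: note_on(65): voice 2 is free -> assigned | voices=[69 76 65 - -]
Op 4: note_on(78): voice 3 is free -> assigned | voices=[69 76 65 78 -]
Op 5: note_on(80): voice 4 is free -> assigned | voices=[69 76 65 78 80]
Op 6: note_on(73): all voices busy, STEAL voice 0 (pitch 69, oldest) -> assign | voices=[73 76 65 78 80]
Op 7: note_off(73): free voice 0 | voices=[- 76 65 78 80]
Op 8: note_on(81): voice 0 is free -> assigned | voices=[81 76 65 78 80]
Op 9: note_on(82): all voices busy, STEAL voice 1 (pitch 76, oldest) -> assign | voices=[81 82 65 78 80]
Op 10: note_on(83): all voices busy, STEAL voice 2 (pitch 65, oldest) -> assign | voices=[81 82 83 78 80]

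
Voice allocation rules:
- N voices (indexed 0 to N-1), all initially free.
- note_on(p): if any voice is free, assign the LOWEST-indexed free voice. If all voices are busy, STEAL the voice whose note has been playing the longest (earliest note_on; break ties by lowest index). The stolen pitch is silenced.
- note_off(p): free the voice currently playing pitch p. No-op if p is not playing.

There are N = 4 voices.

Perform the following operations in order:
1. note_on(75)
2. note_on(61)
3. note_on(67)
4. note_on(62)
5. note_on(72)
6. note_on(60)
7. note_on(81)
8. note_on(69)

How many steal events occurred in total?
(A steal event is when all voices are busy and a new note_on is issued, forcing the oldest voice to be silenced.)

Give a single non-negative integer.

Op 1: note_on(75): voice 0 is free -> assigned | voices=[75 - - -]
Op 2: note_on(61): voice 1 is free -> assigned | voices=[75 61 - -]
Op 3: note_on(67): voice 2 is free -> assigned | voices=[75 61 67 -]
Op 4: note_on(62): voice 3 is free -> assigned | voices=[75 61 67 62]
Op 5: note_on(72): all voices busy, STEAL voice 0 (pitch 75, oldest) -> assign | voices=[72 61 67 62]
Op 6: note_on(60): all voices busy, STEAL voice 1 (pitch 61, oldest) -> assign | voices=[72 60 67 62]
Op 7: note_on(81): all voices busy, STEAL voice 2 (pitch 67, oldest) -> assign | voices=[72 60 81 62]
Op 8: note_on(69): all voices busy, STEAL voice 3 (pitch 62, oldest) -> assign | voices=[72 60 81 69]

Answer: 4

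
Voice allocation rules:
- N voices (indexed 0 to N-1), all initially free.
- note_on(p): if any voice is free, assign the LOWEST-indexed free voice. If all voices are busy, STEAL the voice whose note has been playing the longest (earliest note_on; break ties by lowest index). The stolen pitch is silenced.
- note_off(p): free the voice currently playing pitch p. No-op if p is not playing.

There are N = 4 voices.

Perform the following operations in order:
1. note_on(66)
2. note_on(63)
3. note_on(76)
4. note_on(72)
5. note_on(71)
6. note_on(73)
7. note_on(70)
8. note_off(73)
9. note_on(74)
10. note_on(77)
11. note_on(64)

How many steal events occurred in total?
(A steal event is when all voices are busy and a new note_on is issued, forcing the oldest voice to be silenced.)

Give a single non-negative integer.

Answer: 5

Derivation:
Op 1: note_on(66): voice 0 is free -> assigned | voices=[66 - - -]
Op 2: note_on(63): voice 1 is free -> assigned | voices=[66 63 - -]
Op 3: note_on(76): voice 2 is free -> assigned | voices=[66 63 76 -]
Op 4: note_on(72): voice 3 is free -> assigned | voices=[66 63 76 72]
Op 5: note_on(71): all voices busy, STEAL voice 0 (pitch 66, oldest) -> assign | voices=[71 63 76 72]
Op 6: note_on(73): all voices busy, STEAL voice 1 (pitch 63, oldest) -> assign | voices=[71 73 76 72]
Op 7: note_on(70): all voices busy, STEAL voice 2 (pitch 76, oldest) -> assign | voices=[71 73 70 72]
Op 8: note_off(73): free voice 1 | voices=[71 - 70 72]
Op 9: note_on(74): voice 1 is free -> assigned | voices=[71 74 70 72]
Op 10: note_on(77): all voices busy, STEAL voice 3 (pitch 72, oldest) -> assign | voices=[71 74 70 77]
Op 11: note_on(64): all voices busy, STEAL voice 0 (pitch 71, oldest) -> assign | voices=[64 74 70 77]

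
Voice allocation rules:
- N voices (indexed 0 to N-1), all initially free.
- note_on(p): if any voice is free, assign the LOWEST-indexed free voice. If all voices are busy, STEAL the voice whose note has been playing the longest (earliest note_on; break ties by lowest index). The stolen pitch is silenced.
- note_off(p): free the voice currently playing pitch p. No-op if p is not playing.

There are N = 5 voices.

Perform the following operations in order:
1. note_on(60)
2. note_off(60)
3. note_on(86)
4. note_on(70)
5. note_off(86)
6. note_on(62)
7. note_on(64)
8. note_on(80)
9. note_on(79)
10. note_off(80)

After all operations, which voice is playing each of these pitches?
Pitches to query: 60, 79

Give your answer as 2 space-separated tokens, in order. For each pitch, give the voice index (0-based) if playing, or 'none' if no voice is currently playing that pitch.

Op 1: note_on(60): voice 0 is free -> assigned | voices=[60 - - - -]
Op 2: note_off(60): free voice 0 | voices=[- - - - -]
Op 3: note_on(86): voice 0 is free -> assigned | voices=[86 - - - -]
Op 4: note_on(70): voice 1 is free -> assigned | voices=[86 70 - - -]
Op 5: note_off(86): free voice 0 | voices=[- 70 - - -]
Op 6: note_on(62): voice 0 is free -> assigned | voices=[62 70 - - -]
Op 7: note_on(64): voice 2 is free -> assigned | voices=[62 70 64 - -]
Op 8: note_on(80): voice 3 is free -> assigned | voices=[62 70 64 80 -]
Op 9: note_on(79): voice 4 is free -> assigned | voices=[62 70 64 80 79]
Op 10: note_off(80): free voice 3 | voices=[62 70 64 - 79]

Answer: none 4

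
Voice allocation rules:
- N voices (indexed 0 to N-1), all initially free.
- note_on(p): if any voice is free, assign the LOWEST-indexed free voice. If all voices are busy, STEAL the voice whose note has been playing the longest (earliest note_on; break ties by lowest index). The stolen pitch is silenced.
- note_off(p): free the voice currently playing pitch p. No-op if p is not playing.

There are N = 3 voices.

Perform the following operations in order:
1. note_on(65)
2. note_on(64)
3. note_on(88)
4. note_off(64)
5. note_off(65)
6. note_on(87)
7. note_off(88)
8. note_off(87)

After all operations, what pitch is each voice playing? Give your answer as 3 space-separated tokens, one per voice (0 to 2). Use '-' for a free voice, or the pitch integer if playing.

Answer: - - -

Derivation:
Op 1: note_on(65): voice 0 is free -> assigned | voices=[65 - -]
Op 2: note_on(64): voice 1 is free -> assigned | voices=[65 64 -]
Op 3: note_on(88): voice 2 is free -> assigned | voices=[65 64 88]
Op 4: note_off(64): free voice 1 | voices=[65 - 88]
Op 5: note_off(65): free voice 0 | voices=[- - 88]
Op 6: note_on(87): voice 0 is free -> assigned | voices=[87 - 88]
Op 7: note_off(88): free voice 2 | voices=[87 - -]
Op 8: note_off(87): free voice 0 | voices=[- - -]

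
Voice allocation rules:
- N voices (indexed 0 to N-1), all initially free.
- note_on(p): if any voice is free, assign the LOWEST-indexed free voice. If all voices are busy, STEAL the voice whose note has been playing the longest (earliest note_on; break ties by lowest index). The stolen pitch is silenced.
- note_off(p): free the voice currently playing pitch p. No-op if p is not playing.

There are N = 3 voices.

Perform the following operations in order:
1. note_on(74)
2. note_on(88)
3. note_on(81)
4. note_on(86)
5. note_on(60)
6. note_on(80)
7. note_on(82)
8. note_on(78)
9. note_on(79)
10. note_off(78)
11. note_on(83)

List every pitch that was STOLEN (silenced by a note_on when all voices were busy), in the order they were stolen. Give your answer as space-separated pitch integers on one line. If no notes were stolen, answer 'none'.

Answer: 74 88 81 86 60 80

Derivation:
Op 1: note_on(74): voice 0 is free -> assigned | voices=[74 - -]
Op 2: note_on(88): voice 1 is free -> assigned | voices=[74 88 -]
Op 3: note_on(81): voice 2 is free -> assigned | voices=[74 88 81]
Op 4: note_on(86): all voices busy, STEAL voice 0 (pitch 74, oldest) -> assign | voices=[86 88 81]
Op 5: note_on(60): all voices busy, STEAL voice 1 (pitch 88, oldest) -> assign | voices=[86 60 81]
Op 6: note_on(80): all voices busy, STEAL voice 2 (pitch 81, oldest) -> assign | voices=[86 60 80]
Op 7: note_on(82): all voices busy, STEAL voice 0 (pitch 86, oldest) -> assign | voices=[82 60 80]
Op 8: note_on(78): all voices busy, STEAL voice 1 (pitch 60, oldest) -> assign | voices=[82 78 80]
Op 9: note_on(79): all voices busy, STEAL voice 2 (pitch 80, oldest) -> assign | voices=[82 78 79]
Op 10: note_off(78): free voice 1 | voices=[82 - 79]
Op 11: note_on(83): voice 1 is free -> assigned | voices=[82 83 79]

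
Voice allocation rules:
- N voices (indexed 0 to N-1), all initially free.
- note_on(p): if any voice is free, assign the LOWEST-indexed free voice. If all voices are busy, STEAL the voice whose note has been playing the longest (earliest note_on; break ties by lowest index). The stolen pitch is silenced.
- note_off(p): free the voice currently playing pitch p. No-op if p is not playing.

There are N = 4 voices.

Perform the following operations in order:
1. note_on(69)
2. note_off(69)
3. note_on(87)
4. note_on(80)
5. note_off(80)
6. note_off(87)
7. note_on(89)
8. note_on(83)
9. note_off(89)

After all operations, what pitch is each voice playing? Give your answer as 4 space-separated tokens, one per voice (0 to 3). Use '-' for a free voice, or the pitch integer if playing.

Answer: - 83 - -

Derivation:
Op 1: note_on(69): voice 0 is free -> assigned | voices=[69 - - -]
Op 2: note_off(69): free voice 0 | voices=[- - - -]
Op 3: note_on(87): voice 0 is free -> assigned | voices=[87 - - -]
Op 4: note_on(80): voice 1 is free -> assigned | voices=[87 80 - -]
Op 5: note_off(80): free voice 1 | voices=[87 - - -]
Op 6: note_off(87): free voice 0 | voices=[- - - -]
Op 7: note_on(89): voice 0 is free -> assigned | voices=[89 - - -]
Op 8: note_on(83): voice 1 is free -> assigned | voices=[89 83 - -]
Op 9: note_off(89): free voice 0 | voices=[- 83 - -]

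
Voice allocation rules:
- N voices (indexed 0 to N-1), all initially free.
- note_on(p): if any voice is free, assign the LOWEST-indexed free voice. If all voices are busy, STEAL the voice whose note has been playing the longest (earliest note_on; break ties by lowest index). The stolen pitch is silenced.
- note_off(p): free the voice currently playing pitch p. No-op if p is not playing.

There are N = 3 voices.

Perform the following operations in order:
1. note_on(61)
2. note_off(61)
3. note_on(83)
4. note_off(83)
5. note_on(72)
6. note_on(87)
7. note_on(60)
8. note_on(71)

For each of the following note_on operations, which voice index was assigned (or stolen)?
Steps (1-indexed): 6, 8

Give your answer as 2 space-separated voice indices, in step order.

Answer: 1 0

Derivation:
Op 1: note_on(61): voice 0 is free -> assigned | voices=[61 - -]
Op 2: note_off(61): free voice 0 | voices=[- - -]
Op 3: note_on(83): voice 0 is free -> assigned | voices=[83 - -]
Op 4: note_off(83): free voice 0 | voices=[- - -]
Op 5: note_on(72): voice 0 is free -> assigned | voices=[72 - -]
Op 6: note_on(87): voice 1 is free -> assigned | voices=[72 87 -]
Op 7: note_on(60): voice 2 is free -> assigned | voices=[72 87 60]
Op 8: note_on(71): all voices busy, STEAL voice 0 (pitch 72, oldest) -> assign | voices=[71 87 60]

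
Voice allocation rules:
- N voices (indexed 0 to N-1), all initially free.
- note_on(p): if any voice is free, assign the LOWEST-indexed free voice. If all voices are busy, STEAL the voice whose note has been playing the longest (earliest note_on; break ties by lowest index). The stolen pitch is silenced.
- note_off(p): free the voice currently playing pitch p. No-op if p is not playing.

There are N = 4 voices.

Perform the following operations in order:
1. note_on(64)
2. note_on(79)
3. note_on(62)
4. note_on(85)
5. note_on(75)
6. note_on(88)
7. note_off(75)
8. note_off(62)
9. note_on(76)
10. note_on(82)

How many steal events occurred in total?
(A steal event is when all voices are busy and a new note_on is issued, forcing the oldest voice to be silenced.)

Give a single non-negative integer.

Op 1: note_on(64): voice 0 is free -> assigned | voices=[64 - - -]
Op 2: note_on(79): voice 1 is free -> assigned | voices=[64 79 - -]
Op 3: note_on(62): voice 2 is free -> assigned | voices=[64 79 62 -]
Op 4: note_on(85): voice 3 is free -> assigned | voices=[64 79 62 85]
Op 5: note_on(75): all voices busy, STEAL voice 0 (pitch 64, oldest) -> assign | voices=[75 79 62 85]
Op 6: note_on(88): all voices busy, STEAL voice 1 (pitch 79, oldest) -> assign | voices=[75 88 62 85]
Op 7: note_off(75): free voice 0 | voices=[- 88 62 85]
Op 8: note_off(62): free voice 2 | voices=[- 88 - 85]
Op 9: note_on(76): voice 0 is free -> assigned | voices=[76 88 - 85]
Op 10: note_on(82): voice 2 is free -> assigned | voices=[76 88 82 85]

Answer: 2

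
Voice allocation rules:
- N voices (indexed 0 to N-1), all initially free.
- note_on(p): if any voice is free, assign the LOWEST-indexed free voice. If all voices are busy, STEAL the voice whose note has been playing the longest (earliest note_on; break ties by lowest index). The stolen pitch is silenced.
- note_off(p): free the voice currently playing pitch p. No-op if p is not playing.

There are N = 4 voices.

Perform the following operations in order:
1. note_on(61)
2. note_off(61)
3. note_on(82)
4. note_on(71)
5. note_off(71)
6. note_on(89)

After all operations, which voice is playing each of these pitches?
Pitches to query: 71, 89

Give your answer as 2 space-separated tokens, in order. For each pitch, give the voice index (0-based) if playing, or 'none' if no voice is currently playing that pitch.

Op 1: note_on(61): voice 0 is free -> assigned | voices=[61 - - -]
Op 2: note_off(61): free voice 0 | voices=[- - - -]
Op 3: note_on(82): voice 0 is free -> assigned | voices=[82 - - -]
Op 4: note_on(71): voice 1 is free -> assigned | voices=[82 71 - -]
Op 5: note_off(71): free voice 1 | voices=[82 - - -]
Op 6: note_on(89): voice 1 is free -> assigned | voices=[82 89 - -]

Answer: none 1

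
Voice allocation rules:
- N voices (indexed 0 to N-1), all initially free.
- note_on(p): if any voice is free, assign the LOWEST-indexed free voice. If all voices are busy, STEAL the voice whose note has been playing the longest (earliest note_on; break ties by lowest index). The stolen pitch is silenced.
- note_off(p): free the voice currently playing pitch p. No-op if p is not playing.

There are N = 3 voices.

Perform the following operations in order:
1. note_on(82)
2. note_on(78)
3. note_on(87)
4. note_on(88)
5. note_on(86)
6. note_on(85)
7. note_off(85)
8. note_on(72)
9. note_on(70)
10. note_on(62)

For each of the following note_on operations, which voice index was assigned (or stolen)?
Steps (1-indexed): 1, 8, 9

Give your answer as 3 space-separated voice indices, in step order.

Op 1: note_on(82): voice 0 is free -> assigned | voices=[82 - -]
Op 2: note_on(78): voice 1 is free -> assigned | voices=[82 78 -]
Op 3: note_on(87): voice 2 is free -> assigned | voices=[82 78 87]
Op 4: note_on(88): all voices busy, STEAL voice 0 (pitch 82, oldest) -> assign | voices=[88 78 87]
Op 5: note_on(86): all voices busy, STEAL voice 1 (pitch 78, oldest) -> assign | voices=[88 86 87]
Op 6: note_on(85): all voices busy, STEAL voice 2 (pitch 87, oldest) -> assign | voices=[88 86 85]
Op 7: note_off(85): free voice 2 | voices=[88 86 -]
Op 8: note_on(72): voice 2 is free -> assigned | voices=[88 86 72]
Op 9: note_on(70): all voices busy, STEAL voice 0 (pitch 88, oldest) -> assign | voices=[70 86 72]
Op 10: note_on(62): all voices busy, STEAL voice 1 (pitch 86, oldest) -> assign | voices=[70 62 72]

Answer: 0 2 0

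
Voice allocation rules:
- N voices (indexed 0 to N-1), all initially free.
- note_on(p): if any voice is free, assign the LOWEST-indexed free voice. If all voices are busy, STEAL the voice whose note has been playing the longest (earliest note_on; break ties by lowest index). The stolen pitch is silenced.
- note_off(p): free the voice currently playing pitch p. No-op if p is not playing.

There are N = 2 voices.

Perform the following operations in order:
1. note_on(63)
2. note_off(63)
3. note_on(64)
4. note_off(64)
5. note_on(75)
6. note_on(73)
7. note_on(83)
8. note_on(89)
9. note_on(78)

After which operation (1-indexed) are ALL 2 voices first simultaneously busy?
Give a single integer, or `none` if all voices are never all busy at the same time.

Op 1: note_on(63): voice 0 is free -> assigned | voices=[63 -]
Op 2: note_off(63): free voice 0 | voices=[- -]
Op 3: note_on(64): voice 0 is free -> assigned | voices=[64 -]
Op 4: note_off(64): free voice 0 | voices=[- -]
Op 5: note_on(75): voice 0 is free -> assigned | voices=[75 -]
Op 6: note_on(73): voice 1 is free -> assigned | voices=[75 73]
Op 7: note_on(83): all voices busy, STEAL voice 0 (pitch 75, oldest) -> assign | voices=[83 73]
Op 8: note_on(89): all voices busy, STEAL voice 1 (pitch 73, oldest) -> assign | voices=[83 89]
Op 9: note_on(78): all voices busy, STEAL voice 0 (pitch 83, oldest) -> assign | voices=[78 89]

Answer: 6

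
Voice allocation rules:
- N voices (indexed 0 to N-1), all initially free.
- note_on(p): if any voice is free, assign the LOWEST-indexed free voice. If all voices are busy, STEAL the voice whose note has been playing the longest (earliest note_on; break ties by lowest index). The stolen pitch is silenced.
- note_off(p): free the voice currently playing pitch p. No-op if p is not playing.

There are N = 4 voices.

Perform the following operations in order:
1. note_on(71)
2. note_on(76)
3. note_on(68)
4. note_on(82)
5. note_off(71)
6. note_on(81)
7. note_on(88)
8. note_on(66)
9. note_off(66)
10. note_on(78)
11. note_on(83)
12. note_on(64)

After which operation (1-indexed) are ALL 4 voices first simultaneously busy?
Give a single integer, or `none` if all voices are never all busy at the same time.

Answer: 4

Derivation:
Op 1: note_on(71): voice 0 is free -> assigned | voices=[71 - - -]
Op 2: note_on(76): voice 1 is free -> assigned | voices=[71 76 - -]
Op 3: note_on(68): voice 2 is free -> assigned | voices=[71 76 68 -]
Op 4: note_on(82): voice 3 is free -> assigned | voices=[71 76 68 82]
Op 5: note_off(71): free voice 0 | voices=[- 76 68 82]
Op 6: note_on(81): voice 0 is free -> assigned | voices=[81 76 68 82]
Op 7: note_on(88): all voices busy, STEAL voice 1 (pitch 76, oldest) -> assign | voices=[81 88 68 82]
Op 8: note_on(66): all voices busy, STEAL voice 2 (pitch 68, oldest) -> assign | voices=[81 88 66 82]
Op 9: note_off(66): free voice 2 | voices=[81 88 - 82]
Op 10: note_on(78): voice 2 is free -> assigned | voices=[81 88 78 82]
Op 11: note_on(83): all voices busy, STEAL voice 3 (pitch 82, oldest) -> assign | voices=[81 88 78 83]
Op 12: note_on(64): all voices busy, STEAL voice 0 (pitch 81, oldest) -> assign | voices=[64 88 78 83]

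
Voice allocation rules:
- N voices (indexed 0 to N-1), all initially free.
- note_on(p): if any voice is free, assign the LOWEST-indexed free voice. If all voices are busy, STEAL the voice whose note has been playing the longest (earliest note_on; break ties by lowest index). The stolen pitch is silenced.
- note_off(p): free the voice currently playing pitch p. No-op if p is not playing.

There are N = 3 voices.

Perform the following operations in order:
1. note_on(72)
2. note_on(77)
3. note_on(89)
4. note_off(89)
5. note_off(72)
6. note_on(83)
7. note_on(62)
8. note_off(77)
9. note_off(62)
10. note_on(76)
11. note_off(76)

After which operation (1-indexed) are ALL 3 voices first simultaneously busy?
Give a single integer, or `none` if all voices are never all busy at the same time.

Op 1: note_on(72): voice 0 is free -> assigned | voices=[72 - -]
Op 2: note_on(77): voice 1 is free -> assigned | voices=[72 77 -]
Op 3: note_on(89): voice 2 is free -> assigned | voices=[72 77 89]
Op 4: note_off(89): free voice 2 | voices=[72 77 -]
Op 5: note_off(72): free voice 0 | voices=[- 77 -]
Op 6: note_on(83): voice 0 is free -> assigned | voices=[83 77 -]
Op 7: note_on(62): voice 2 is free -> assigned | voices=[83 77 62]
Op 8: note_off(77): free voice 1 | voices=[83 - 62]
Op 9: note_off(62): free voice 2 | voices=[83 - -]
Op 10: note_on(76): voice 1 is free -> assigned | voices=[83 76 -]
Op 11: note_off(76): free voice 1 | voices=[83 - -]

Answer: 3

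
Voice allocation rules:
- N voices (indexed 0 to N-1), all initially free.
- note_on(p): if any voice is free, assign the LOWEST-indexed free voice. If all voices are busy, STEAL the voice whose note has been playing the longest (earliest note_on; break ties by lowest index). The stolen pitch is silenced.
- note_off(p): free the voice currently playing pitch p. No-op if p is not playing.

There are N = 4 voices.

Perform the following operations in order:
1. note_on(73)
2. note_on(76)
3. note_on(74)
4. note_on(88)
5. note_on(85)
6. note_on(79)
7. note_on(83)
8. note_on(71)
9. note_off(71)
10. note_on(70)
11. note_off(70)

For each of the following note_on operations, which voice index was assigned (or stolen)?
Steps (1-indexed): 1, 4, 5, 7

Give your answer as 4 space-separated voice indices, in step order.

Op 1: note_on(73): voice 0 is free -> assigned | voices=[73 - - -]
Op 2: note_on(76): voice 1 is free -> assigned | voices=[73 76 - -]
Op 3: note_on(74): voice 2 is free -> assigned | voices=[73 76 74 -]
Op 4: note_on(88): voice 3 is free -> assigned | voices=[73 76 74 88]
Op 5: note_on(85): all voices busy, STEAL voice 0 (pitch 73, oldest) -> assign | voices=[85 76 74 88]
Op 6: note_on(79): all voices busy, STEAL voice 1 (pitch 76, oldest) -> assign | voices=[85 79 74 88]
Op 7: note_on(83): all voices busy, STEAL voice 2 (pitch 74, oldest) -> assign | voices=[85 79 83 88]
Op 8: note_on(71): all voices busy, STEAL voice 3 (pitch 88, oldest) -> assign | voices=[85 79 83 71]
Op 9: note_off(71): free voice 3 | voices=[85 79 83 -]
Op 10: note_on(70): voice 3 is free -> assigned | voices=[85 79 83 70]
Op 11: note_off(70): free voice 3 | voices=[85 79 83 -]

Answer: 0 3 0 2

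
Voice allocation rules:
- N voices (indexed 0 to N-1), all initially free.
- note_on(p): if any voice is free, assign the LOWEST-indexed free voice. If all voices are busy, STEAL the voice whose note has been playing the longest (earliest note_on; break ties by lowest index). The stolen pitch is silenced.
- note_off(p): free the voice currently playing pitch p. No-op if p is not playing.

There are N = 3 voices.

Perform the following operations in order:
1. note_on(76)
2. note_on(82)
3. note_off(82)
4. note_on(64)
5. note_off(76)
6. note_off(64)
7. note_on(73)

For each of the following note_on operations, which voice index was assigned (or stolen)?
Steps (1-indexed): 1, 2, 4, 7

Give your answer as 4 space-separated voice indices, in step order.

Op 1: note_on(76): voice 0 is free -> assigned | voices=[76 - -]
Op 2: note_on(82): voice 1 is free -> assigned | voices=[76 82 -]
Op 3: note_off(82): free voice 1 | voices=[76 - -]
Op 4: note_on(64): voice 1 is free -> assigned | voices=[76 64 -]
Op 5: note_off(76): free voice 0 | voices=[- 64 -]
Op 6: note_off(64): free voice 1 | voices=[- - -]
Op 7: note_on(73): voice 0 is free -> assigned | voices=[73 - -]

Answer: 0 1 1 0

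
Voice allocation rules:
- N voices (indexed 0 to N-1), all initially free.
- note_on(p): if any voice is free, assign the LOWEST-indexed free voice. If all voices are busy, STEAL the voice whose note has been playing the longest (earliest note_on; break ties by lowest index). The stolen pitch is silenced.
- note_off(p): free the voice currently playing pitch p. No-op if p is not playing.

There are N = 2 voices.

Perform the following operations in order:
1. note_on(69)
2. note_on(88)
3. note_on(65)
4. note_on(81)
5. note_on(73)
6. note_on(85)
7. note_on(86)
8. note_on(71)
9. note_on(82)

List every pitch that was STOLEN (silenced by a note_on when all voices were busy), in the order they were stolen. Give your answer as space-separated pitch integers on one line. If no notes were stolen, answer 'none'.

Op 1: note_on(69): voice 0 is free -> assigned | voices=[69 -]
Op 2: note_on(88): voice 1 is free -> assigned | voices=[69 88]
Op 3: note_on(65): all voices busy, STEAL voice 0 (pitch 69, oldest) -> assign | voices=[65 88]
Op 4: note_on(81): all voices busy, STEAL voice 1 (pitch 88, oldest) -> assign | voices=[65 81]
Op 5: note_on(73): all voices busy, STEAL voice 0 (pitch 65, oldest) -> assign | voices=[73 81]
Op 6: note_on(85): all voices busy, STEAL voice 1 (pitch 81, oldest) -> assign | voices=[73 85]
Op 7: note_on(86): all voices busy, STEAL voice 0 (pitch 73, oldest) -> assign | voices=[86 85]
Op 8: note_on(71): all voices busy, STEAL voice 1 (pitch 85, oldest) -> assign | voices=[86 71]
Op 9: note_on(82): all voices busy, STEAL voice 0 (pitch 86, oldest) -> assign | voices=[82 71]

Answer: 69 88 65 81 73 85 86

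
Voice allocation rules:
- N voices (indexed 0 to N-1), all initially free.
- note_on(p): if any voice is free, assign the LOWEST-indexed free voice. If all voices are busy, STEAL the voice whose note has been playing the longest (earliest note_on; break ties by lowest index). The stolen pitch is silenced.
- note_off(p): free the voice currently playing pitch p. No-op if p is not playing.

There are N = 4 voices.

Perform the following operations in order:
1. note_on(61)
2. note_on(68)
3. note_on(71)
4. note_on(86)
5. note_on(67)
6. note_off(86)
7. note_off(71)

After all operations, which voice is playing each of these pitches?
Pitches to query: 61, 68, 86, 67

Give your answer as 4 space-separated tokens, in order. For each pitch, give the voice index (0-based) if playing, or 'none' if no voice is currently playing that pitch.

Op 1: note_on(61): voice 0 is free -> assigned | voices=[61 - - -]
Op 2: note_on(68): voice 1 is free -> assigned | voices=[61 68 - -]
Op 3: note_on(71): voice 2 is free -> assigned | voices=[61 68 71 -]
Op 4: note_on(86): voice 3 is free -> assigned | voices=[61 68 71 86]
Op 5: note_on(67): all voices busy, STEAL voice 0 (pitch 61, oldest) -> assign | voices=[67 68 71 86]
Op 6: note_off(86): free voice 3 | voices=[67 68 71 -]
Op 7: note_off(71): free voice 2 | voices=[67 68 - -]

Answer: none 1 none 0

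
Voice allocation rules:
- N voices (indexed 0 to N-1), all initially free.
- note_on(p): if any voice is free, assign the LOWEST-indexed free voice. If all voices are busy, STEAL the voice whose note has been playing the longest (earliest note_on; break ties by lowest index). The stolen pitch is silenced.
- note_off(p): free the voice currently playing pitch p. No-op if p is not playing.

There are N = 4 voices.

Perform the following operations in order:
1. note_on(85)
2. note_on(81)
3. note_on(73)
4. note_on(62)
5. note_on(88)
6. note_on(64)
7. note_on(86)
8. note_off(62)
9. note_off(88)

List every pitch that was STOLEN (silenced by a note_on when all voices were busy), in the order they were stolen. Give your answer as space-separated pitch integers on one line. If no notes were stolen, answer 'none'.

Answer: 85 81 73

Derivation:
Op 1: note_on(85): voice 0 is free -> assigned | voices=[85 - - -]
Op 2: note_on(81): voice 1 is free -> assigned | voices=[85 81 - -]
Op 3: note_on(73): voice 2 is free -> assigned | voices=[85 81 73 -]
Op 4: note_on(62): voice 3 is free -> assigned | voices=[85 81 73 62]
Op 5: note_on(88): all voices busy, STEAL voice 0 (pitch 85, oldest) -> assign | voices=[88 81 73 62]
Op 6: note_on(64): all voices busy, STEAL voice 1 (pitch 81, oldest) -> assign | voices=[88 64 73 62]
Op 7: note_on(86): all voices busy, STEAL voice 2 (pitch 73, oldest) -> assign | voices=[88 64 86 62]
Op 8: note_off(62): free voice 3 | voices=[88 64 86 -]
Op 9: note_off(88): free voice 0 | voices=[- 64 86 -]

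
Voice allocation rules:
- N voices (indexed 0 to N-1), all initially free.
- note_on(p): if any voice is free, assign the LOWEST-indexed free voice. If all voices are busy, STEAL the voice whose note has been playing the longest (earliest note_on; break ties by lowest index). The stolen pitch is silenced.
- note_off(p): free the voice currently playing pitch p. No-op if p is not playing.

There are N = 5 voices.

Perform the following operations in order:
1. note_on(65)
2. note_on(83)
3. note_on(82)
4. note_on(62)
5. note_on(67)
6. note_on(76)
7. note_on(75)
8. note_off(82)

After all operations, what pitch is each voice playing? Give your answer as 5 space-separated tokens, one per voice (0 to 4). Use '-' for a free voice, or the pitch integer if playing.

Op 1: note_on(65): voice 0 is free -> assigned | voices=[65 - - - -]
Op 2: note_on(83): voice 1 is free -> assigned | voices=[65 83 - - -]
Op 3: note_on(82): voice 2 is free -> assigned | voices=[65 83 82 - -]
Op 4: note_on(62): voice 3 is free -> assigned | voices=[65 83 82 62 -]
Op 5: note_on(67): voice 4 is free -> assigned | voices=[65 83 82 62 67]
Op 6: note_on(76): all voices busy, STEAL voice 0 (pitch 65, oldest) -> assign | voices=[76 83 82 62 67]
Op 7: note_on(75): all voices busy, STEAL voice 1 (pitch 83, oldest) -> assign | voices=[76 75 82 62 67]
Op 8: note_off(82): free voice 2 | voices=[76 75 - 62 67]

Answer: 76 75 - 62 67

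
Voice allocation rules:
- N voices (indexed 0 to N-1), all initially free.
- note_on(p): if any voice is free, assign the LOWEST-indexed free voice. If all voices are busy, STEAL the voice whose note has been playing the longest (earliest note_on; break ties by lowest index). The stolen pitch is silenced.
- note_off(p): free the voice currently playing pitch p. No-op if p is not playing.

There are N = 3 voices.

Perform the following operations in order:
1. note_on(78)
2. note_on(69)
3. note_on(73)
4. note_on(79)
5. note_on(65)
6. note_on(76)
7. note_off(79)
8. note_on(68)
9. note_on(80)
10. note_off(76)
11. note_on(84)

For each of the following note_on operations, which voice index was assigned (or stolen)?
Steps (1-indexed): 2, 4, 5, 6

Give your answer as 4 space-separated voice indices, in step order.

Op 1: note_on(78): voice 0 is free -> assigned | voices=[78 - -]
Op 2: note_on(69): voice 1 is free -> assigned | voices=[78 69 -]
Op 3: note_on(73): voice 2 is free -> assigned | voices=[78 69 73]
Op 4: note_on(79): all voices busy, STEAL voice 0 (pitch 78, oldest) -> assign | voices=[79 69 73]
Op 5: note_on(65): all voices busy, STEAL voice 1 (pitch 69, oldest) -> assign | voices=[79 65 73]
Op 6: note_on(76): all voices busy, STEAL voice 2 (pitch 73, oldest) -> assign | voices=[79 65 76]
Op 7: note_off(79): free voice 0 | voices=[- 65 76]
Op 8: note_on(68): voice 0 is free -> assigned | voices=[68 65 76]
Op 9: note_on(80): all voices busy, STEAL voice 1 (pitch 65, oldest) -> assign | voices=[68 80 76]
Op 10: note_off(76): free voice 2 | voices=[68 80 -]
Op 11: note_on(84): voice 2 is free -> assigned | voices=[68 80 84]

Answer: 1 0 1 2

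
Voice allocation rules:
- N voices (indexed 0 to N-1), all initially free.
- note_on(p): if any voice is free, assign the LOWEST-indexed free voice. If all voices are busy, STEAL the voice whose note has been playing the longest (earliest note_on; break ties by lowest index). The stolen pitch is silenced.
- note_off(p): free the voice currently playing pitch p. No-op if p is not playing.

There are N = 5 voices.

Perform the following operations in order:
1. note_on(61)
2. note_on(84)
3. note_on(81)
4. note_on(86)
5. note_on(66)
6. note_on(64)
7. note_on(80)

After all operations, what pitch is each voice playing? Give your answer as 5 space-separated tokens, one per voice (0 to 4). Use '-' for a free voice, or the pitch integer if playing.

Answer: 64 80 81 86 66

Derivation:
Op 1: note_on(61): voice 0 is free -> assigned | voices=[61 - - - -]
Op 2: note_on(84): voice 1 is free -> assigned | voices=[61 84 - - -]
Op 3: note_on(81): voice 2 is free -> assigned | voices=[61 84 81 - -]
Op 4: note_on(86): voice 3 is free -> assigned | voices=[61 84 81 86 -]
Op 5: note_on(66): voice 4 is free -> assigned | voices=[61 84 81 86 66]
Op 6: note_on(64): all voices busy, STEAL voice 0 (pitch 61, oldest) -> assign | voices=[64 84 81 86 66]
Op 7: note_on(80): all voices busy, STEAL voice 1 (pitch 84, oldest) -> assign | voices=[64 80 81 86 66]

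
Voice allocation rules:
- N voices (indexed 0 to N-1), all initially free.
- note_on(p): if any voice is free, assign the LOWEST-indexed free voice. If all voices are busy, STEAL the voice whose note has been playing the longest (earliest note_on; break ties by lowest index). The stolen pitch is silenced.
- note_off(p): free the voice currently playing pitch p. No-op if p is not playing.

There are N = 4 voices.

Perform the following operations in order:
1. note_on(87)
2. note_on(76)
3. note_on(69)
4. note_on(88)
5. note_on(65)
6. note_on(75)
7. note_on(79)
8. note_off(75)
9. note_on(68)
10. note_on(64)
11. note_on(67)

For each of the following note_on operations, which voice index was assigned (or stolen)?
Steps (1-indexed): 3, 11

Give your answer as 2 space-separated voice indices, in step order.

Answer: 2 0

Derivation:
Op 1: note_on(87): voice 0 is free -> assigned | voices=[87 - - -]
Op 2: note_on(76): voice 1 is free -> assigned | voices=[87 76 - -]
Op 3: note_on(69): voice 2 is free -> assigned | voices=[87 76 69 -]
Op 4: note_on(88): voice 3 is free -> assigned | voices=[87 76 69 88]
Op 5: note_on(65): all voices busy, STEAL voice 0 (pitch 87, oldest) -> assign | voices=[65 76 69 88]
Op 6: note_on(75): all voices busy, STEAL voice 1 (pitch 76, oldest) -> assign | voices=[65 75 69 88]
Op 7: note_on(79): all voices busy, STEAL voice 2 (pitch 69, oldest) -> assign | voices=[65 75 79 88]
Op 8: note_off(75): free voice 1 | voices=[65 - 79 88]
Op 9: note_on(68): voice 1 is free -> assigned | voices=[65 68 79 88]
Op 10: note_on(64): all voices busy, STEAL voice 3 (pitch 88, oldest) -> assign | voices=[65 68 79 64]
Op 11: note_on(67): all voices busy, STEAL voice 0 (pitch 65, oldest) -> assign | voices=[67 68 79 64]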